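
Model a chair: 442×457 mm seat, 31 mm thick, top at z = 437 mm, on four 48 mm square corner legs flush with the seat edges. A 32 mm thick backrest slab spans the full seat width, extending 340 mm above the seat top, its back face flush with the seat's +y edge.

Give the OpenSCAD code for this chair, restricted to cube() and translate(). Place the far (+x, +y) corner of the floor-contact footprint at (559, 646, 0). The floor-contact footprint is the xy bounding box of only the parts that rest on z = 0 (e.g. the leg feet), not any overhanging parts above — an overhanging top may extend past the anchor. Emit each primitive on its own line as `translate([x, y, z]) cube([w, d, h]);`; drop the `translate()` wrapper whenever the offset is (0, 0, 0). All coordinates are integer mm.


translate([117, 189, 406]) cube([442, 457, 31]);
translate([117, 189, 0]) cube([48, 48, 406]);
translate([511, 189, 0]) cube([48, 48, 406]);
translate([117, 598, 0]) cube([48, 48, 406]);
translate([511, 598, 0]) cube([48, 48, 406]);
translate([117, 614, 437]) cube([442, 32, 340]);


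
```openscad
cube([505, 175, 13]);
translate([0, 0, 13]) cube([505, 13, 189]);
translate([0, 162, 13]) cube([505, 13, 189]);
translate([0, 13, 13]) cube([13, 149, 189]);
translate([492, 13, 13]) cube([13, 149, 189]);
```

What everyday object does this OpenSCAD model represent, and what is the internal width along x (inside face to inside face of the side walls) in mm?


An open box. The internal width is 479 mm.

A 505×175 base slab with four walls standing on it — an open box. The base is 505 mm wide and the walls are 13 mm thick, so the internal width is 505 − 2 × 13 = 479 mm.


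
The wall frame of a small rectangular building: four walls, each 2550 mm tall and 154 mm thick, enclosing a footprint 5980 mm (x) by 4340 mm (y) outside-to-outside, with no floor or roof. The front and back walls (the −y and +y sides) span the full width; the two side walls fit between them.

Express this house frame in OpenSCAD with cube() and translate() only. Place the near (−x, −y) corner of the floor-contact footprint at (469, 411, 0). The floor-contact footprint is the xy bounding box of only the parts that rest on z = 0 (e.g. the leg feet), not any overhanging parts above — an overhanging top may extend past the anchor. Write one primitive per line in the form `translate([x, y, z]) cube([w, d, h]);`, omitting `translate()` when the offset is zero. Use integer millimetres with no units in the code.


translate([469, 411, 0]) cube([5980, 154, 2550]);
translate([469, 4597, 0]) cube([5980, 154, 2550]);
translate([469, 565, 0]) cube([154, 4032, 2550]);
translate([6295, 565, 0]) cube([154, 4032, 2550]);


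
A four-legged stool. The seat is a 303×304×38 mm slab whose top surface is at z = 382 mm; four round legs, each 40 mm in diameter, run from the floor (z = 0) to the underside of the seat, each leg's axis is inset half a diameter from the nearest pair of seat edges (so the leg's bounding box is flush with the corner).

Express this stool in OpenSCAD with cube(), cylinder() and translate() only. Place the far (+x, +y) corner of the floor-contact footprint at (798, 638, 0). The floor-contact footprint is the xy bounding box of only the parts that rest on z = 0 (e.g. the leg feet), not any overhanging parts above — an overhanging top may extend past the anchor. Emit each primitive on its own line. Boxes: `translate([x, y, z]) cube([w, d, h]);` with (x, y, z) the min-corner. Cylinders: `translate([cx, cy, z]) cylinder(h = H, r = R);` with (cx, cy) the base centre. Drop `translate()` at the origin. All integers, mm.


translate([495, 334, 344]) cube([303, 304, 38]);
translate([515, 354, 0]) cylinder(h = 344, r = 20);
translate([778, 354, 0]) cylinder(h = 344, r = 20);
translate([515, 618, 0]) cylinder(h = 344, r = 20);
translate([778, 618, 0]) cylinder(h = 344, r = 20);


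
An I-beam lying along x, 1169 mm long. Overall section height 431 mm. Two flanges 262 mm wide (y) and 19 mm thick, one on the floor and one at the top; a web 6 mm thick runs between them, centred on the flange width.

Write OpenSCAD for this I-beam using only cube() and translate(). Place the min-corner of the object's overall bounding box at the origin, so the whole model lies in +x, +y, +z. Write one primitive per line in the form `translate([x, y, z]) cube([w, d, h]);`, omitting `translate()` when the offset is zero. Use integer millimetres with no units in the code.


cube([1169, 262, 19]);
translate([0, 128, 19]) cube([1169, 6, 393]);
translate([0, 0, 412]) cube([1169, 262, 19]);


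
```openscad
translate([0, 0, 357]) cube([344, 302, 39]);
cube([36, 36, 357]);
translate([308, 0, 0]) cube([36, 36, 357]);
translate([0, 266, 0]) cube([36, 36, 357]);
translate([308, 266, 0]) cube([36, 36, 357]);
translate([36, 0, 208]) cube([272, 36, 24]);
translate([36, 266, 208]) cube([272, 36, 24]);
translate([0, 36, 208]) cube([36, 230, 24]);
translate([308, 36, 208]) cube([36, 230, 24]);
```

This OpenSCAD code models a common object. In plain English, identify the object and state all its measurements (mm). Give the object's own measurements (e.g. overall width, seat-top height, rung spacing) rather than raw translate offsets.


A simple wooden stool: a rectangular seat 344 mm (x) by 302 mm (y), 39 mm thick, top face at z = 396 mm, on four square legs, each 36×36 mm in cross-section. The legs rest on z = 0, each flush with a corner of the seat. Four stretchers, 36 mm wide and 24 mm tall, connect adjacent legs with their undersides at z = 208 mm, each running between the inner faces of the legs it joins and aligned with the legs' outer faces on the other axis.


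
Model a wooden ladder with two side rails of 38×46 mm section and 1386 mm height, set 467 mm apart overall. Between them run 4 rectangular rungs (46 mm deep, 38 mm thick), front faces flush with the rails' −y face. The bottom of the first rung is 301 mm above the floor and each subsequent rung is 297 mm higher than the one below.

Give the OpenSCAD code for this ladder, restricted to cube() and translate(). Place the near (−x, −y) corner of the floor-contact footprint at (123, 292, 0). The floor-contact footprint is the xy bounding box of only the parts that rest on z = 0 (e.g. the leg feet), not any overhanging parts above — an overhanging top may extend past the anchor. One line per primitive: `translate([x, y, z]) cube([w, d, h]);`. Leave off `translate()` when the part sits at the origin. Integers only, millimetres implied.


translate([123, 292, 0]) cube([38, 46, 1386]);
translate([552, 292, 0]) cube([38, 46, 1386]);
translate([161, 292, 301]) cube([391, 46, 38]);
translate([161, 292, 598]) cube([391, 46, 38]);
translate([161, 292, 895]) cube([391, 46, 38]);
translate([161, 292, 1192]) cube([391, 46, 38]);


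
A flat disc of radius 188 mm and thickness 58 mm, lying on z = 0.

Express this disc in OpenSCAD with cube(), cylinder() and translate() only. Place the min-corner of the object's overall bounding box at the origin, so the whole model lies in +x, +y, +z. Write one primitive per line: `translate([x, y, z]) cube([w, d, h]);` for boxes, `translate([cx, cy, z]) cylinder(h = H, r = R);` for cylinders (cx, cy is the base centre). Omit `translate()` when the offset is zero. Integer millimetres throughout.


translate([188, 188, 0]) cylinder(h = 58, r = 188);


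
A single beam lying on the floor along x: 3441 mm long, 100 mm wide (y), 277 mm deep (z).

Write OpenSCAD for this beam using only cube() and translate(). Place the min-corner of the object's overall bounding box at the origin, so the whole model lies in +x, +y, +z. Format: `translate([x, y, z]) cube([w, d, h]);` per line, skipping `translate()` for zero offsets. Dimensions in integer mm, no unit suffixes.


cube([3441, 100, 277]);


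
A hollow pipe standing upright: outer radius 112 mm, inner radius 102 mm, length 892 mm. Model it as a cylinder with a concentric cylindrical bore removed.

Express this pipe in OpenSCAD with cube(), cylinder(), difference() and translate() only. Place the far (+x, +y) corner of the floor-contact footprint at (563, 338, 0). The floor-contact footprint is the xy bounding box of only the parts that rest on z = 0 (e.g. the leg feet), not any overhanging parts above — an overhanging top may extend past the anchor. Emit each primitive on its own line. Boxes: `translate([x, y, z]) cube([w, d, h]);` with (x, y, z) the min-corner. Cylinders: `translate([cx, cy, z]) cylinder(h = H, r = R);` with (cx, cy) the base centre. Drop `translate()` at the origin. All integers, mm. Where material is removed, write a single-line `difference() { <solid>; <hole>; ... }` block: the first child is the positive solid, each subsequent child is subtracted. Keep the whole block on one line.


difference() { translate([451, 226, 0]) cylinder(h = 892, r = 112); translate([451, 226, 0]) cylinder(h = 892, r = 102); }


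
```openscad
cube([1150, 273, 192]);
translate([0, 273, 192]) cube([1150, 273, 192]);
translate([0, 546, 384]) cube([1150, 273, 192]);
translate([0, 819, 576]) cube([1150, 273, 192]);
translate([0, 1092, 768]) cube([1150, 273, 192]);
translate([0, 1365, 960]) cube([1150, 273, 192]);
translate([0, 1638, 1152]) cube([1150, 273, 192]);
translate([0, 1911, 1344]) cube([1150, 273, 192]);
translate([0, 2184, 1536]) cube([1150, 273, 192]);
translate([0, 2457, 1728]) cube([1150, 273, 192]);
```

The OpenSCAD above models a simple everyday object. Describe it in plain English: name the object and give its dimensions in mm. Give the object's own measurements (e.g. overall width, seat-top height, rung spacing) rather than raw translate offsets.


A straight staircase of 10 solid steps. Each step is 1150 mm wide (x), 273 mm deep (y, the going) and 192 mm tall (the rise). The first step rests on the floor; each subsequent step sits one going further in +y and one rise higher in +z, directly behind and above the previous step with no overlap.


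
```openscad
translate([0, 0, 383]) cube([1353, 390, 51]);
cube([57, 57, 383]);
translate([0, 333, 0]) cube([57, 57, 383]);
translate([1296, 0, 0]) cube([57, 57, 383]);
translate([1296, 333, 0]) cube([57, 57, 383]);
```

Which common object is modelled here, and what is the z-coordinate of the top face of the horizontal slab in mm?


A bench. The seat-top height is 434 mm.

A long slab on four corner posts — a bench. The slab sits at z = 383 with thickness 51, so the top is 383 + 51 = 434 mm.


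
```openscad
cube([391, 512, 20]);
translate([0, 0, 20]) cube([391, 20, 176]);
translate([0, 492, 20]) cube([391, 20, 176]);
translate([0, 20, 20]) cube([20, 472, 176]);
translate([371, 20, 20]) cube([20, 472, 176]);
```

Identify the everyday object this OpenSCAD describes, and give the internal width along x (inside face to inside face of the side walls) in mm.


An open box. The internal width is 351 mm.

A 391×512 base slab with four walls standing on it — an open box. The base is 391 mm wide and the walls are 20 mm thick, so the internal width is 391 − 2 × 20 = 351 mm.


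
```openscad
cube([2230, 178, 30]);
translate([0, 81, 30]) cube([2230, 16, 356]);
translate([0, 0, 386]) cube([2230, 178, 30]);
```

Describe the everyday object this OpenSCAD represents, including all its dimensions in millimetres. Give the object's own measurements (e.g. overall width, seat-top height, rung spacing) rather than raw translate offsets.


An I-beam lying along x, 2230 mm long. Overall section height 416 mm. Two flanges 178 mm wide (y) and 30 mm thick, one on the floor and one at the top; a web 16 mm thick runs between them, centred on the flange width.


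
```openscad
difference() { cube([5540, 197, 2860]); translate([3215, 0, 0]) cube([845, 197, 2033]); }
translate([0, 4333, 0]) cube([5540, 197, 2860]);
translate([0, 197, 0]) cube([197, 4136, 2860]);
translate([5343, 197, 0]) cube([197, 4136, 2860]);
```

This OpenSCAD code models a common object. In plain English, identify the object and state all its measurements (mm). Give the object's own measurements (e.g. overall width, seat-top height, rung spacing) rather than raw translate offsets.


A single room: four walls, each 2860 mm tall and 197 mm thick, enclosing an outside footprint 5540×4530 mm (x × y), no floor or roof. The front and back walls (−y and +y sides) run the full x-width; the side walls fit between their inner faces. A door opening 845 mm wide and 2033 mm tall is cut through the front wall from the floor up, its −x edge 3215 mm from the wall's −x end.


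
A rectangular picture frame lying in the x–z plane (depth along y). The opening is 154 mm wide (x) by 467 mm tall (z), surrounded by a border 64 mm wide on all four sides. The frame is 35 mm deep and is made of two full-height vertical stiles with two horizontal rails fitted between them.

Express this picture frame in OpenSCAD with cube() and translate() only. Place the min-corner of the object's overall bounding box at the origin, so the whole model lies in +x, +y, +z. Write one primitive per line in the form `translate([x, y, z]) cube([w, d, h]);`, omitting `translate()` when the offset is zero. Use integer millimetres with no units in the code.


cube([64, 35, 595]);
translate([218, 0, 0]) cube([64, 35, 595]);
translate([64, 0, 0]) cube([154, 35, 64]);
translate([64, 0, 531]) cube([154, 35, 64]);


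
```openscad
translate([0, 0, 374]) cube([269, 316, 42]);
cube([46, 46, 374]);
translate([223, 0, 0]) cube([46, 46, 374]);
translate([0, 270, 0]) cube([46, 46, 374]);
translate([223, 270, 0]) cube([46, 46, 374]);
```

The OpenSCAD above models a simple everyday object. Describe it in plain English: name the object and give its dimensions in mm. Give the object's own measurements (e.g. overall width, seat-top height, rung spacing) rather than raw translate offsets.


A simple wooden stool: a rectangular seat 269 mm (x) by 316 mm (y), 42 mm thick, top face at z = 416 mm, on four square legs, each 46×46 mm in cross-section. The legs rest on z = 0, each flush with a corner of the seat.


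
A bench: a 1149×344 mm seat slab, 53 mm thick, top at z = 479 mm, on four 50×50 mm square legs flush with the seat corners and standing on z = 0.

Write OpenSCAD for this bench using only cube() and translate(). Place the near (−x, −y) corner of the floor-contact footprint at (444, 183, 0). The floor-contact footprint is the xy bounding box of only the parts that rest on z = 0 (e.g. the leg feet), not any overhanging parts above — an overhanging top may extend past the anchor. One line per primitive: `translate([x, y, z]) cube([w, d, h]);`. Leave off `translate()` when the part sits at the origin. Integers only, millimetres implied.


// leg_h = 479 − 53 = 426
translate([444, 183, 426]) cube([1149, 344, 53]);
translate([444, 183, 0]) cube([50, 50, 426]);
translate([444, 477, 0]) cube([50, 50, 426]);
translate([1543, 183, 0]) cube([50, 50, 426]);
translate([1543, 477, 0]) cube([50, 50, 426]);


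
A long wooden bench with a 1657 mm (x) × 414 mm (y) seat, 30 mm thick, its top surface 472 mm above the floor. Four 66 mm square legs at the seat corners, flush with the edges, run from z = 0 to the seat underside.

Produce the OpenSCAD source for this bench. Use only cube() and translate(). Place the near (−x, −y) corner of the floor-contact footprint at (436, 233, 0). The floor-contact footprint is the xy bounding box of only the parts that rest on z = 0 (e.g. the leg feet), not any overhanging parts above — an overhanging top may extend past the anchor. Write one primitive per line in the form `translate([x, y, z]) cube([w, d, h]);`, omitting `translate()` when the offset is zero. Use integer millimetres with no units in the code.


translate([436, 233, 442]) cube([1657, 414, 30]);
translate([436, 233, 0]) cube([66, 66, 442]);
translate([436, 581, 0]) cube([66, 66, 442]);
translate([2027, 233, 0]) cube([66, 66, 442]);
translate([2027, 581, 0]) cube([66, 66, 442]);


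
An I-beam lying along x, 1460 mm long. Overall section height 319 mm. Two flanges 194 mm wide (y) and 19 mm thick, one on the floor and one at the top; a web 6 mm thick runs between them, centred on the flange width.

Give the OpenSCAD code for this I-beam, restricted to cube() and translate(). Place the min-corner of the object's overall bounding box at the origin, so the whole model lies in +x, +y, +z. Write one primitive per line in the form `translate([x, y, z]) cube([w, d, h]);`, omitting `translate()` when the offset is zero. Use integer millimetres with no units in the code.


cube([1460, 194, 19]);
translate([0, 94, 19]) cube([1460, 6, 281]);
translate([0, 0, 300]) cube([1460, 194, 19]);


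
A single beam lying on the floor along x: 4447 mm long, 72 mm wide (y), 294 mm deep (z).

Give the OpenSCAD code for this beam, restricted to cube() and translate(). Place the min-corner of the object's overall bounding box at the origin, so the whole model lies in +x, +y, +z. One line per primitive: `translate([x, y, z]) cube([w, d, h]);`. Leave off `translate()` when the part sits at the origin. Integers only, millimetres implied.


cube([4447, 72, 294]);


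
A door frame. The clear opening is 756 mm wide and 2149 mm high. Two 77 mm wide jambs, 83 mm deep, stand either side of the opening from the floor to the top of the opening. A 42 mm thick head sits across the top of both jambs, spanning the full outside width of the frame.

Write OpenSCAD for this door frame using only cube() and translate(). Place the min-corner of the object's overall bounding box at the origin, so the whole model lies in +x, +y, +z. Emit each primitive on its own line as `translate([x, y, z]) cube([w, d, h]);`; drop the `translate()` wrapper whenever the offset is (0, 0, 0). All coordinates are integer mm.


cube([77, 83, 2149]);
translate([833, 0, 0]) cube([77, 83, 2149]);
translate([0, 0, 2149]) cube([910, 83, 42]);


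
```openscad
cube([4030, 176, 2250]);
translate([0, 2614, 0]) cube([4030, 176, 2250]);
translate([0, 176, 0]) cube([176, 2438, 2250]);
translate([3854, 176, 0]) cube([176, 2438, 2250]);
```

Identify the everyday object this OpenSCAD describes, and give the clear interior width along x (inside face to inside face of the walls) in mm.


A house (or room) frame. The interior width is 3678 mm.

Four 2250 mm walls enclosing a rectangle with no floor or roof — a room or house frame. Outside width is 4030 mm and wall thickness is 176 mm, so the interior width is 4030 − 2 × 176 = 3678 mm.


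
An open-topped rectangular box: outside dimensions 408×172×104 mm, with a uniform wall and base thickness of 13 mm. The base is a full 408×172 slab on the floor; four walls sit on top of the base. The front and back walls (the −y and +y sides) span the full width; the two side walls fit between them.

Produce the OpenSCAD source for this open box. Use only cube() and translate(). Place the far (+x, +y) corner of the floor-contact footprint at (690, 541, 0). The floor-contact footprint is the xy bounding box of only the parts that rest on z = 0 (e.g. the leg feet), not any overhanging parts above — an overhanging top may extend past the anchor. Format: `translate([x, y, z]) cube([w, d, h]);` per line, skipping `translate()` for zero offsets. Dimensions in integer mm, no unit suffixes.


translate([282, 369, 0]) cube([408, 172, 13]);
translate([282, 369, 13]) cube([408, 13, 91]);
translate([282, 528, 13]) cube([408, 13, 91]);
translate([282, 382, 13]) cube([13, 146, 91]);
translate([677, 382, 13]) cube([13, 146, 91]);


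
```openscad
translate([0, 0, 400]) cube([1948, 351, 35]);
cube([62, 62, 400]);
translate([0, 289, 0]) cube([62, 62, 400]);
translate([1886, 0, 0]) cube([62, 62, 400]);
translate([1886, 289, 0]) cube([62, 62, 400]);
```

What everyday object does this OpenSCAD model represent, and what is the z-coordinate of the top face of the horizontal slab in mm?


A bench. The seat-top height is 435 mm.

A long slab on four corner posts — a bench. The slab sits at z = 400 with thickness 35, so the top is 400 + 35 = 435 mm.


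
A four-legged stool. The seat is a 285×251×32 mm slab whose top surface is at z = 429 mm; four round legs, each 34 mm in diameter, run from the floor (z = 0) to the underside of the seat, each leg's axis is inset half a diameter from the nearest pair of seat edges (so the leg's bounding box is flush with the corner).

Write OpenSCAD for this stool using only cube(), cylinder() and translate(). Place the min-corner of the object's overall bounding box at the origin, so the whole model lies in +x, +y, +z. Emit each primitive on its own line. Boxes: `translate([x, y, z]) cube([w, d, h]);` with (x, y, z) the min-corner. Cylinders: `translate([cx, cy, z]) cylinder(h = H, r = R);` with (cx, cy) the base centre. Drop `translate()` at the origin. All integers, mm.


// leg_h = 429 - 32 = 397
translate([0, 0, 397]) cube([285, 251, 32]);
translate([17, 17, 0]) cylinder(h = 397, r = 17);
translate([268, 17, 0]) cylinder(h = 397, r = 17);
translate([17, 234, 0]) cylinder(h = 397, r = 17);
translate([268, 234, 0]) cylinder(h = 397, r = 17);


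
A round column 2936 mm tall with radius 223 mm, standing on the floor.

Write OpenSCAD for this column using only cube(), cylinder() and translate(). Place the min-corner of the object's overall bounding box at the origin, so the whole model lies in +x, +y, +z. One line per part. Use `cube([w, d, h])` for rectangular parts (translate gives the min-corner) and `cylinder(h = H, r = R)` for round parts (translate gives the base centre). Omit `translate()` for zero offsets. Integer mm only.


translate([223, 223, 0]) cylinder(h = 2936, r = 223);


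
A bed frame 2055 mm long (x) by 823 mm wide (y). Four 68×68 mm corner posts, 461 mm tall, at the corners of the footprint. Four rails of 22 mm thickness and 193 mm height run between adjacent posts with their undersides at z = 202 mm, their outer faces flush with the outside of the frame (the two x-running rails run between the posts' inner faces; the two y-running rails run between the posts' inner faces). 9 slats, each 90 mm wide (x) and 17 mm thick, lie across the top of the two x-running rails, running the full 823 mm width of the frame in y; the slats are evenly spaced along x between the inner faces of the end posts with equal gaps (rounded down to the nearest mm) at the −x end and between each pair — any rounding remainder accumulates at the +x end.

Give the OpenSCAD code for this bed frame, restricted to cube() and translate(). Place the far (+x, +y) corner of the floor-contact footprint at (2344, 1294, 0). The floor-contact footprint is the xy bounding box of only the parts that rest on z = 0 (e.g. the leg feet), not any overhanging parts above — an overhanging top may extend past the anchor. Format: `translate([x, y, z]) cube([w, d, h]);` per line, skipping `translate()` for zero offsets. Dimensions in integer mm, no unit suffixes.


translate([289, 471, 0]) cube([68, 68, 461]);
translate([289, 1226, 0]) cube([68, 68, 461]);
translate([2276, 471, 0]) cube([68, 68, 461]);
translate([2276, 1226, 0]) cube([68, 68, 461]);
translate([357, 471, 202]) cube([1919, 22, 193]);
translate([357, 1272, 202]) cube([1919, 22, 193]);
translate([289, 539, 202]) cube([22, 687, 193]);
translate([2322, 539, 202]) cube([22, 687, 193]);
translate([467, 471, 395]) cube([90, 823, 17]);
translate([667, 471, 395]) cube([90, 823, 17]);
translate([867, 471, 395]) cube([90, 823, 17]);
translate([1067, 471, 395]) cube([90, 823, 17]);
translate([1267, 471, 395]) cube([90, 823, 17]);
translate([1467, 471, 395]) cube([90, 823, 17]);
translate([1667, 471, 395]) cube([90, 823, 17]);
translate([1867, 471, 395]) cube([90, 823, 17]);
translate([2067, 471, 395]) cube([90, 823, 17]);


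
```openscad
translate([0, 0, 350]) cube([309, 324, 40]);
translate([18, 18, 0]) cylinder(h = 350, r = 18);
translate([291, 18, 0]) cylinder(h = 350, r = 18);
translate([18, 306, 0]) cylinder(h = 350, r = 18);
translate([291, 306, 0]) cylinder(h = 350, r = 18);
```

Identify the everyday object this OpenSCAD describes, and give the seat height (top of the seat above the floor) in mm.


A stool. The seat height is 390 mm.

A 309×324×40 slab at z = 350 on four corner cylinders — a stool. The seat top is 350 + 40 = 390 mm.


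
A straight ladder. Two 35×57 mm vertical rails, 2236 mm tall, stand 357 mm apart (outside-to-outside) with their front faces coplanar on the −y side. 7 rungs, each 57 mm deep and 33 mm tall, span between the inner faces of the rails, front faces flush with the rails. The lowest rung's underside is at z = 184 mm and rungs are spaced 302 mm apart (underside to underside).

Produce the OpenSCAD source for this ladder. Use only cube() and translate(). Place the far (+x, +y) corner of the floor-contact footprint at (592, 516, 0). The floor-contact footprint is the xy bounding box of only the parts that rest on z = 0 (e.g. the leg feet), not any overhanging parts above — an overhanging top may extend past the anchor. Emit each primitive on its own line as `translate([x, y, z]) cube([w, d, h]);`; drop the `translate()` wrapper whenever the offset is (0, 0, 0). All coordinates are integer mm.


translate([235, 459, 0]) cube([35, 57, 2236]);
translate([557, 459, 0]) cube([35, 57, 2236]);
translate([270, 459, 184]) cube([287, 57, 33]);
translate([270, 459, 486]) cube([287, 57, 33]);
translate([270, 459, 788]) cube([287, 57, 33]);
translate([270, 459, 1090]) cube([287, 57, 33]);
translate([270, 459, 1392]) cube([287, 57, 33]);
translate([270, 459, 1694]) cube([287, 57, 33]);
translate([270, 459, 1996]) cube([287, 57, 33]);


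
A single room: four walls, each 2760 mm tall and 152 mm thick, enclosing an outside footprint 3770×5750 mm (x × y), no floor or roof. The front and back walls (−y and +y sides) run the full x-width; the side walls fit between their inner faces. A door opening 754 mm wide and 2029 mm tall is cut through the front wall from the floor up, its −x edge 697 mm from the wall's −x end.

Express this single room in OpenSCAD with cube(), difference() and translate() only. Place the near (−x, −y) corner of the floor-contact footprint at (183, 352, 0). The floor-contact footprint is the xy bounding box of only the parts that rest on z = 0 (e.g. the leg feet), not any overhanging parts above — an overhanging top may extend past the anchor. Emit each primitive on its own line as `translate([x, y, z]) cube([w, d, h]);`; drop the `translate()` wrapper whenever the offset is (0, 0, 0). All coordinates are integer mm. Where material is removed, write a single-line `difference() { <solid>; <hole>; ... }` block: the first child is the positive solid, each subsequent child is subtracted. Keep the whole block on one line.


difference() { translate([183, 352, 0]) cube([3770, 152, 2760]); translate([880, 352, 0]) cube([754, 152, 2029]); }
translate([183, 5950, 0]) cube([3770, 152, 2760]);
translate([183, 504, 0]) cube([152, 5446, 2760]);
translate([3801, 504, 0]) cube([152, 5446, 2760]);


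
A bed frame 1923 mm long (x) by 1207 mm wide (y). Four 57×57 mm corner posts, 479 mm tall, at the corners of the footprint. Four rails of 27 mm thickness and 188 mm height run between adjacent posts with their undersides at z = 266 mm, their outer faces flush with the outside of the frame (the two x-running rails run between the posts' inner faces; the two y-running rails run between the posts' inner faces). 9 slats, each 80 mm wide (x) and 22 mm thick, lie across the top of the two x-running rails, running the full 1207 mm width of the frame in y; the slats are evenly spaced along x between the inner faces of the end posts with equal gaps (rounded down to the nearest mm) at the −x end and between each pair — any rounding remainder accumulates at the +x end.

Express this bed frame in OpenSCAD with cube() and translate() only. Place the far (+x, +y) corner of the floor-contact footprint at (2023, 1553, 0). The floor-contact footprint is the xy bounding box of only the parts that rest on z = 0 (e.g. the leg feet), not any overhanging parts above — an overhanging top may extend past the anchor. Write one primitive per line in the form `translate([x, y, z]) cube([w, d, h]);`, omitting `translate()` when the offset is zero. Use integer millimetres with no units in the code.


// slat z = rail_z + rail_h = 266 + 188 = 454
// slat gap = ⌊(1809 − 9·80) / 10⌋ = 108
translate([100, 346, 0]) cube([57, 57, 479]);
translate([100, 1496, 0]) cube([57, 57, 479]);
translate([1966, 346, 0]) cube([57, 57, 479]);
translate([1966, 1496, 0]) cube([57, 57, 479]);
translate([157, 346, 266]) cube([1809, 27, 188]);
translate([157, 1526, 266]) cube([1809, 27, 188]);
translate([100, 403, 266]) cube([27, 1093, 188]);
translate([1996, 403, 266]) cube([27, 1093, 188]);
translate([265, 346, 454]) cube([80, 1207, 22]);
translate([453, 346, 454]) cube([80, 1207, 22]);
translate([641, 346, 454]) cube([80, 1207, 22]);
translate([829, 346, 454]) cube([80, 1207, 22]);
translate([1017, 346, 454]) cube([80, 1207, 22]);
translate([1205, 346, 454]) cube([80, 1207, 22]);
translate([1393, 346, 454]) cube([80, 1207, 22]);
translate([1581, 346, 454]) cube([80, 1207, 22]);
translate([1769, 346, 454]) cube([80, 1207, 22]);


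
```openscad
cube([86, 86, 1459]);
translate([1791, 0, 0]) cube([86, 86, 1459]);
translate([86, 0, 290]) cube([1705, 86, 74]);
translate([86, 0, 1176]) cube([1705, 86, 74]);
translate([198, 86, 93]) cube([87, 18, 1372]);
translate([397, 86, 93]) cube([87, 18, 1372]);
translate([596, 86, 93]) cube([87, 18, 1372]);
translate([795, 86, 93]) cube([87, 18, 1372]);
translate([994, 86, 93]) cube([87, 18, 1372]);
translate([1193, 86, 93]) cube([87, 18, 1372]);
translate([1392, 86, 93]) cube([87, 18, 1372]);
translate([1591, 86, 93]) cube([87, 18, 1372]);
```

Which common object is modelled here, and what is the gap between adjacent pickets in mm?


A fence section. The picket gap is 112 mm.

Two posts, two rails, 8 pickets — a fence section. Span 1705 mm holds 8 pickets of 87 mm with 9 equal gaps: ⌊(1705 − 8·87) / 9⌋ = 112 mm.


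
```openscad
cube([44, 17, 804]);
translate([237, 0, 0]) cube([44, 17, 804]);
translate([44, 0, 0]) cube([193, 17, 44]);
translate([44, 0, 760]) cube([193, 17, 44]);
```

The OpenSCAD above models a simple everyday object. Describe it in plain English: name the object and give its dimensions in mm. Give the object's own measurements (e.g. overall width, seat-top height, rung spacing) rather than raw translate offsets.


A rectangular picture frame lying in the x–z plane (depth along y). The opening is 193 mm wide (x) by 716 mm tall (z), surrounded by a border 44 mm wide on all four sides. The frame is 17 mm deep and is made of two full-height vertical stiles with two horizontal rails fitted between them.


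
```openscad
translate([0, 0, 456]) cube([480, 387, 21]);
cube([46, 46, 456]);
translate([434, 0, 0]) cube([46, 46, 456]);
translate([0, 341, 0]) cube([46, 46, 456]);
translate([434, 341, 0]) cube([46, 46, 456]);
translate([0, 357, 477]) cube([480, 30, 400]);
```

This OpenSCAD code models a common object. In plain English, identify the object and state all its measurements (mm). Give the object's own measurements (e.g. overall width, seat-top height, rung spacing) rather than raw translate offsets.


A chair. The seat is a 480×387×21 mm slab with its top at z = 477 mm, on four 46×46 mm corner legs (flush with the seat edges, standing on z = 0). A flat backrest 30 mm thick, 400 mm tall, spans the full seat width and rises from the seat top along its +y edge, rear face flush with the rear of the seat.


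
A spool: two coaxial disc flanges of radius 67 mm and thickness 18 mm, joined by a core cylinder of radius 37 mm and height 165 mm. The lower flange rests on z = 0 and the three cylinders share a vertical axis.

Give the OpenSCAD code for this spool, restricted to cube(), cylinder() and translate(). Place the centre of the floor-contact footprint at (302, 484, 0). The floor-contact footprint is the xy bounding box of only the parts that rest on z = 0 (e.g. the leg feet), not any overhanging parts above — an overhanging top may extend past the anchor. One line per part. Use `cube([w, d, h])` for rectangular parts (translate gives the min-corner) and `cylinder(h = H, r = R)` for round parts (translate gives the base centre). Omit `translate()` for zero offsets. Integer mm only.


translate([302, 484, 0]) cylinder(h = 18, r = 67);
translate([302, 484, 18]) cylinder(h = 165, r = 37);
translate([302, 484, 183]) cylinder(h = 18, r = 67);


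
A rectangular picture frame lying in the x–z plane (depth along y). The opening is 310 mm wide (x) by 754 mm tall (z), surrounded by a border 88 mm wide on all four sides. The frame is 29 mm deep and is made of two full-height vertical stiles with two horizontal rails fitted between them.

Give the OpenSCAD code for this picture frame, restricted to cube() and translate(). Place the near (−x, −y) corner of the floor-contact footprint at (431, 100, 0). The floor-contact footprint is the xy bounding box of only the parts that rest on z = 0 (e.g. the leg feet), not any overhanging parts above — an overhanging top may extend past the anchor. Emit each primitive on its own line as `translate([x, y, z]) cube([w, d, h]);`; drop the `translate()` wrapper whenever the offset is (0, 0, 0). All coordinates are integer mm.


translate([431, 100, 0]) cube([88, 29, 930]);
translate([829, 100, 0]) cube([88, 29, 930]);
translate([519, 100, 0]) cube([310, 29, 88]);
translate([519, 100, 842]) cube([310, 29, 88]);


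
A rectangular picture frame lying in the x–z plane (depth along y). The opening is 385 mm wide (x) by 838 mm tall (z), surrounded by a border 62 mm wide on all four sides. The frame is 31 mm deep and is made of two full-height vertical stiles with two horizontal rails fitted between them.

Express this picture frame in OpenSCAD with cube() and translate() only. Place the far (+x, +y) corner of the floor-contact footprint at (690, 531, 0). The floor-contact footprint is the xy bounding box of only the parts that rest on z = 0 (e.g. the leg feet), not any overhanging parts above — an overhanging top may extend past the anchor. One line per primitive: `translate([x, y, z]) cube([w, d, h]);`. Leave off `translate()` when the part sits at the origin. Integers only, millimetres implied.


translate([181, 500, 0]) cube([62, 31, 962]);
translate([628, 500, 0]) cube([62, 31, 962]);
translate([243, 500, 0]) cube([385, 31, 62]);
translate([243, 500, 900]) cube([385, 31, 62]);


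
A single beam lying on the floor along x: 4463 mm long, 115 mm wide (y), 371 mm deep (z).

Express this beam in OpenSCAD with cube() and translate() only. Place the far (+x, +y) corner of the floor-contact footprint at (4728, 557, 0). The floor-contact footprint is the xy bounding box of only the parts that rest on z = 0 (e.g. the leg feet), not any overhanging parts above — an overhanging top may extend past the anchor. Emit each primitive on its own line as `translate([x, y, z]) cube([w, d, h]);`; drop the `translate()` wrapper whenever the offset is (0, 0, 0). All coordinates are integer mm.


translate([265, 442, 0]) cube([4463, 115, 371]);


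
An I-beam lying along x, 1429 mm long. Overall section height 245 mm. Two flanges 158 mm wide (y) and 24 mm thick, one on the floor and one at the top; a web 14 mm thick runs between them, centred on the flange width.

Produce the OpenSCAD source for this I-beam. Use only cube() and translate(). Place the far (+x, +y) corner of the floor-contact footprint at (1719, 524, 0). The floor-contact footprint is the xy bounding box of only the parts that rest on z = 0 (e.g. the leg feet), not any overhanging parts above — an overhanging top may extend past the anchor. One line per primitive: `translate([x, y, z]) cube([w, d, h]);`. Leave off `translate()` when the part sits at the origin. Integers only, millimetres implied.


translate([290, 366, 0]) cube([1429, 158, 24]);
translate([290, 438, 24]) cube([1429, 14, 197]);
translate([290, 366, 221]) cube([1429, 158, 24]);


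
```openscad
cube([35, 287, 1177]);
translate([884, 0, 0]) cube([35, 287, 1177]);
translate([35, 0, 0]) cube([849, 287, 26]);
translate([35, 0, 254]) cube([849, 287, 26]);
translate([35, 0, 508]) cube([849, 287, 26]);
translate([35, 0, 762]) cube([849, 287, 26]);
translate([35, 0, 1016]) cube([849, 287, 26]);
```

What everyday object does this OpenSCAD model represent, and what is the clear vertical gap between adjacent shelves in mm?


A bookshelf. The clear shelf gap is 228 mm.

Two tall side panels with 5 horizontal boards between them — a bookshelf. The first two shelf undersides are at z = 0 and z = 254; with shelf thickness 26, the clear gap is 254 − 0 − 26 = 228 mm.


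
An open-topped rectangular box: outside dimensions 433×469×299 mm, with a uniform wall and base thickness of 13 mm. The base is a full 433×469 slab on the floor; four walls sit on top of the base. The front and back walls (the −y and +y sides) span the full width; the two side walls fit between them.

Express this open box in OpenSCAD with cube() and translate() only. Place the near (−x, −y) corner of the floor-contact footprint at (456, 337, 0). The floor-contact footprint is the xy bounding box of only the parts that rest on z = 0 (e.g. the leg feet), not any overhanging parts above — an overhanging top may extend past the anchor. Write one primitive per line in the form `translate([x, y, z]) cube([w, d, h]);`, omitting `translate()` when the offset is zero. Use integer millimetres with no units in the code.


translate([456, 337, 0]) cube([433, 469, 13]);
translate([456, 337, 13]) cube([433, 13, 286]);
translate([456, 793, 13]) cube([433, 13, 286]);
translate([456, 350, 13]) cube([13, 443, 286]);
translate([876, 350, 13]) cube([13, 443, 286]);


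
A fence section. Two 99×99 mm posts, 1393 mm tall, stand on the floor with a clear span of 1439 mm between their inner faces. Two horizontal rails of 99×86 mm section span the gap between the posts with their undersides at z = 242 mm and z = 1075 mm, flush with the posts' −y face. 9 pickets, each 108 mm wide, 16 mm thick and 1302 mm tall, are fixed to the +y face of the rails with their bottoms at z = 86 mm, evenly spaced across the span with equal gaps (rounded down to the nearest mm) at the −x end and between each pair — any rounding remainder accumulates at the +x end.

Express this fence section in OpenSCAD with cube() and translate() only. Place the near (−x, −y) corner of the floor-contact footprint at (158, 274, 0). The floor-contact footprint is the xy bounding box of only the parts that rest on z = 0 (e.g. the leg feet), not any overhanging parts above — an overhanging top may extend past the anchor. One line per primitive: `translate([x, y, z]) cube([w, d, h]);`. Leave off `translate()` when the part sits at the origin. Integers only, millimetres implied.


translate([158, 274, 0]) cube([99, 99, 1393]);
translate([1696, 274, 0]) cube([99, 99, 1393]);
translate([257, 274, 242]) cube([1439, 99, 86]);
translate([257, 274, 1075]) cube([1439, 99, 86]);
translate([303, 373, 86]) cube([108, 16, 1302]);
translate([457, 373, 86]) cube([108, 16, 1302]);
translate([611, 373, 86]) cube([108, 16, 1302]);
translate([765, 373, 86]) cube([108, 16, 1302]);
translate([919, 373, 86]) cube([108, 16, 1302]);
translate([1073, 373, 86]) cube([108, 16, 1302]);
translate([1227, 373, 86]) cube([108, 16, 1302]);
translate([1381, 373, 86]) cube([108, 16, 1302]);
translate([1535, 373, 86]) cube([108, 16, 1302]);


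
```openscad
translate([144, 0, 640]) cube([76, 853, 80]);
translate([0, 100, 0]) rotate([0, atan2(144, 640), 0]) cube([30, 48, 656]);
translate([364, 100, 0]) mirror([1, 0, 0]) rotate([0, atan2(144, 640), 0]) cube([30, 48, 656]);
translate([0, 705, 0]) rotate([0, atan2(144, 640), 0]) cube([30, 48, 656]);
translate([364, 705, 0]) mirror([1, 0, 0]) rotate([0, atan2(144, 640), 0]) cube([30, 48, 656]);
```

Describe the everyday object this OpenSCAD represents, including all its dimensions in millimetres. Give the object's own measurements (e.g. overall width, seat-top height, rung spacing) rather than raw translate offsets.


A sawhorse. A 76×853×80 mm beam (x, y, z) sits on two A-frame leg pairs. Each pair is two raked legs of 30×48 mm section (48 mm along y) splaying symmetrically in x. Each leg rises 640 mm vertically over 144 mm of horizontal reach and is 656 mm long along its own axis. Every leg's outer bottom edge rests on the floor and its outer top edge meets a bottom edge of the beam — the left legs (tilting toward +x) meet the beam's −x bottom edge, the right legs (their mirror images, tilting toward −x) meet its +x bottom edge — so the leg tops tuck under the beam, the beam's underside is 640 mm above the floor, and the feet are 364 mm apart outside-to-outside with the beam centred between them. The two leg pairs are set in 100 mm from either end of the beam.
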